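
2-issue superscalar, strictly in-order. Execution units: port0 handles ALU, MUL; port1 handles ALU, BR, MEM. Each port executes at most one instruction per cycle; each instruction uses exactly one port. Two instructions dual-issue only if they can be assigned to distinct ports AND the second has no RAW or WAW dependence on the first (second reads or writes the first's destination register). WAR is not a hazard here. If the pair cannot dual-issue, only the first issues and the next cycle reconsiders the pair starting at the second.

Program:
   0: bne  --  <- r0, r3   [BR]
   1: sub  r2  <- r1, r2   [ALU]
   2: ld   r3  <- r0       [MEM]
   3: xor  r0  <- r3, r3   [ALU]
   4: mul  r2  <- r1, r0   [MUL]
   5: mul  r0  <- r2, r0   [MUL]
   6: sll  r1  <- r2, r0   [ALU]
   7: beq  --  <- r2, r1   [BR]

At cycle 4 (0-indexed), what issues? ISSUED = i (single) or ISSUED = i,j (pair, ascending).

t=0 i0,i1:bne+sub ; 2-wide
t=1 i2:ld ; RAW r3
t=2 i3:xor ; RAW r0
t=3 i4:mul ; no-port MUL/MUL
t=4 i5:mul ; RAW r0
t=5 i6:sll ; RAW r1
t=6 i7:beq ; tail

ISSUED = 5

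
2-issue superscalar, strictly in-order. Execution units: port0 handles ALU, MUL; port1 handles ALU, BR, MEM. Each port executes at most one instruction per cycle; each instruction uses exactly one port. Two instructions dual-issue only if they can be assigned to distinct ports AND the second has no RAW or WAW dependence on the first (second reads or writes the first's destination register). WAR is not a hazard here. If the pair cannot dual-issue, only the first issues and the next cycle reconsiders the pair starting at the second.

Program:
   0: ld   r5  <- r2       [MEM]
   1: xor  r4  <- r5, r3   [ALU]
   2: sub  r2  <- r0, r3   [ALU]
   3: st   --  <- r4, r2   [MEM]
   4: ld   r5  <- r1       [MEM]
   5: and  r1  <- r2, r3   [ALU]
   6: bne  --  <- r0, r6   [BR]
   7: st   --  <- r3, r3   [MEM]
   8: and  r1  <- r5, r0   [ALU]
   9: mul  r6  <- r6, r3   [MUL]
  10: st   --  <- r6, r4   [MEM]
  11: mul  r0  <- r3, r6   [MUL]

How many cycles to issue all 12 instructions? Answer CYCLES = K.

[0] i0  ld  -- RAW r5
[1] i1/i2  xor/sub  -- dual
[2] i3  st  -- no-port MEM/MEM
[3] i4/i5  ld/and  -- dual
[4] i6  bne  -- no-port BR/MEM
[5] i7/i8  st/and  -- dual
[6] i9  mul  -- RAW r6
[7] i10/i11  st/mul  -- dual

CYCLES = 8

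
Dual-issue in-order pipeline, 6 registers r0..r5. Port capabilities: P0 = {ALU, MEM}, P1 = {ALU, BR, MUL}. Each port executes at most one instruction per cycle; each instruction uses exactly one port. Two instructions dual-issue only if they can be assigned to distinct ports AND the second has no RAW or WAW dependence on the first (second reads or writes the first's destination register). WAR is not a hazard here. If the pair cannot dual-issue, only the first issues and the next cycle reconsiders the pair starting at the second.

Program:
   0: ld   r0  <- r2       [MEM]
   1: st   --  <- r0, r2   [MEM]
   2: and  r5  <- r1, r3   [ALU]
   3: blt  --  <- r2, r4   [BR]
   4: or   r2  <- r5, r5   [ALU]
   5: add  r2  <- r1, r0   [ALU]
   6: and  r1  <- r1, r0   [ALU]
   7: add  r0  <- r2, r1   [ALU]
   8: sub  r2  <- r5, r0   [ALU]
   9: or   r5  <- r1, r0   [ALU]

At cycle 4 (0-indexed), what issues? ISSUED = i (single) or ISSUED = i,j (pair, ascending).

#0 head=0: ld.MEM i0 no-port MEM/MEM
#1 head=1: st.MEM+and.ALU i1/i2 dual
#2 head=3: blt.BR+or.ALU i3/i4 dual
#3 head=5: add.ALU+and.ALU i5/i6 dual
#4 head=7: add.ALU i7 RAW r0
#5 head=8: sub.ALU+or.ALU i8/i9 dual

ISSUED = 7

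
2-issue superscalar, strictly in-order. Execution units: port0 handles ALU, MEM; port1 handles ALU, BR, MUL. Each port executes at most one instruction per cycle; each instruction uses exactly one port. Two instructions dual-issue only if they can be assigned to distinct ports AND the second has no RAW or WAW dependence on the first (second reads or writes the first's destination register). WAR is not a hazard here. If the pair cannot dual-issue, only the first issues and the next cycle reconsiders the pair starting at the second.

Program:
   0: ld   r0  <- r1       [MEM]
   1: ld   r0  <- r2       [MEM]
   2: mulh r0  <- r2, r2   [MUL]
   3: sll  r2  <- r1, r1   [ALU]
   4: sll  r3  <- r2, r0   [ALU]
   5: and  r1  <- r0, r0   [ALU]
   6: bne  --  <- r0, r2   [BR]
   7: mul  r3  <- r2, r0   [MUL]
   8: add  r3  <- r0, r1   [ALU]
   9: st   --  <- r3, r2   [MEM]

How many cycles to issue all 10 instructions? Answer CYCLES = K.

CYCLES = 8

0. ld.MEM @i0  | no-port MEM/MEM
1. ld.MEM @i1  | WAW r0
2. mulh.MUL sll.ALU @i2&i3  | dual
3. sll.ALU and.ALU @i4&i5  | dual
4. bne.BR @i6  | no-port BR/MUL
5. mul.MUL @i7  | WAW r3
6. add.ALU @i8  | RAW r3
7. st.MEM @i9  | tail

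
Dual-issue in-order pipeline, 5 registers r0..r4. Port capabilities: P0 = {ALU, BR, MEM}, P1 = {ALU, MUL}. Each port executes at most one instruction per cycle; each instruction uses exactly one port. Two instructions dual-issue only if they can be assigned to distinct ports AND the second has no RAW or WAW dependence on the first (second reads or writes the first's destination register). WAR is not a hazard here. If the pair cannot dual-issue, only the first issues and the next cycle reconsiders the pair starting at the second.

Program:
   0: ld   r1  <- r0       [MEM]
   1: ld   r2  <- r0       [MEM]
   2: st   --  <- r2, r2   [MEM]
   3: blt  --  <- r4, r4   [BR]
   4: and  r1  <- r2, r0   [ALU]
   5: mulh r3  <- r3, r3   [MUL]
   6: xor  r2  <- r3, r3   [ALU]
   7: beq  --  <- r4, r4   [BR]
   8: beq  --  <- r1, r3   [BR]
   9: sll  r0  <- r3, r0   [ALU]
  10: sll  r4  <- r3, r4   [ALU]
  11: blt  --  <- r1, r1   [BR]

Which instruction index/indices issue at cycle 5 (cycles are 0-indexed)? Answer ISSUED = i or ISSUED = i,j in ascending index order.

ISSUED = 6,7

[0] i0  ld.MEM  -- no-port MEM/MEM
[1] i1  ld.MEM  -- no-port MEM/MEM
[2] i2  st.MEM  -- no-port MEM/BR
[3] i3/i4  blt.BR;and.ALU  -- pair
[4] i5  mulh.MUL  -- RAW r3
[5] i6/i7  xor.ALU;beq.BR  -- pair
[6] i8/i9  beq.BR;sll.ALU  -- pair
[7] i10/i11  sll.ALU;blt.BR  -- pair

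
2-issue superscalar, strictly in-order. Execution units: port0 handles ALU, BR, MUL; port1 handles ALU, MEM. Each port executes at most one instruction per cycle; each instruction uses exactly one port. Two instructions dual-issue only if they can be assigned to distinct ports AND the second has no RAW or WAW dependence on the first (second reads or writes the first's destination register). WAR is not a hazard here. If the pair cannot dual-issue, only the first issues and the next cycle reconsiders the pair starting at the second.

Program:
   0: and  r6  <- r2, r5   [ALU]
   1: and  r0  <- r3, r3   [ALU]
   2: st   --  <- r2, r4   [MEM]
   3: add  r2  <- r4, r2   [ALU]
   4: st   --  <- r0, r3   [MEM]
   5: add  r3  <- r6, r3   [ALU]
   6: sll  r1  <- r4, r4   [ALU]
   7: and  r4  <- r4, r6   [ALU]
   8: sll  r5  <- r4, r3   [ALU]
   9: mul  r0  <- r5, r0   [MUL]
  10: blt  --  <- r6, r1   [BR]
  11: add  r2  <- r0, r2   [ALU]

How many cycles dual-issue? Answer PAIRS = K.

PAIRS = 5

0. and/and @i0+i1  | dual
1. st/add @i2+i3  | dual
2. st/add @i4+i5  | dual
3. sll/and @i6+i7  | dual
4. sll @i8  | RAW r5
5. mul @i9  | no-port MUL/BR
6. blt/add @i10+i11  | dual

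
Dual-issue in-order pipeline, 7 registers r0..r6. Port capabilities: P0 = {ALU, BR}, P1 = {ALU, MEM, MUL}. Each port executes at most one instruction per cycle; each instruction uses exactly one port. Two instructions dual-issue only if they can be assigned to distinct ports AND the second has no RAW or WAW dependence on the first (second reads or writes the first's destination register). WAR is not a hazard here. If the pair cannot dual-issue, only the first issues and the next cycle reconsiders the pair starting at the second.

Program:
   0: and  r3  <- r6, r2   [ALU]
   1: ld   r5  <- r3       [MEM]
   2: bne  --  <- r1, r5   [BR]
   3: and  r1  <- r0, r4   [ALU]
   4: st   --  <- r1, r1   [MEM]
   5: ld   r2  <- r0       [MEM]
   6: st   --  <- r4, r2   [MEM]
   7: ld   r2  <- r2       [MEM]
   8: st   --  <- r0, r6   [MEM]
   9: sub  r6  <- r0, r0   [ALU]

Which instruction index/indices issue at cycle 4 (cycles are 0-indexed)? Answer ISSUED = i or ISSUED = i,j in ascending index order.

  cy0 -> i0 (and.ALU) RAW r3
  cy1 -> i1 (ld.MEM) RAW r5
  cy2 -> i2,i3 (bne.BR+and.ALU) pair
  cy3 -> i4 (st.MEM) no-port MEM/MEM
  cy4 -> i5 (ld.MEM) no-port MEM/MEM
  cy5 -> i6 (st.MEM) no-port MEM/MEM
  cy6 -> i7 (ld.MEM) no-port MEM/MEM
  cy7 -> i8,i9 (st.MEM+sub.ALU) pair

ISSUED = 5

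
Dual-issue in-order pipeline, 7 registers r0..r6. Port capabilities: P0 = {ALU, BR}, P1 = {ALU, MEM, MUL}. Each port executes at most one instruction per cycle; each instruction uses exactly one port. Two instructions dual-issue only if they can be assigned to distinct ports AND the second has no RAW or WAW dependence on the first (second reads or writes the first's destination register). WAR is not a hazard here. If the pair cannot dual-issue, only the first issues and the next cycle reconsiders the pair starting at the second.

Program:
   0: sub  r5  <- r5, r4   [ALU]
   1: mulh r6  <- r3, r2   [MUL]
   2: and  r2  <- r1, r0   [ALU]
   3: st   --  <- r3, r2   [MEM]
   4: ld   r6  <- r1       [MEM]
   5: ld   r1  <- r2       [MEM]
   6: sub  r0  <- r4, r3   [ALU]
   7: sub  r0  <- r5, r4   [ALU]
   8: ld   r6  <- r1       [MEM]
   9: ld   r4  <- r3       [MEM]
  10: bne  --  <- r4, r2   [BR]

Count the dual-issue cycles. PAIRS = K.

PAIRS = 3

#0 head=0: sub.ALU+mulh.MUL i0+i1 dual
#1 head=2: and.ALU i2 RAW r2
#2 head=3: st.MEM i3 no-port MEM/MEM
#3 head=4: ld.MEM i4 no-port MEM/MEM
#4 head=5: ld.MEM+sub.ALU i5+i6 dual
#5 head=7: sub.ALU+ld.MEM i7+i8 dual
#6 head=9: ld.MEM i9 RAW r4
#7 head=10: bne.BR i10 tail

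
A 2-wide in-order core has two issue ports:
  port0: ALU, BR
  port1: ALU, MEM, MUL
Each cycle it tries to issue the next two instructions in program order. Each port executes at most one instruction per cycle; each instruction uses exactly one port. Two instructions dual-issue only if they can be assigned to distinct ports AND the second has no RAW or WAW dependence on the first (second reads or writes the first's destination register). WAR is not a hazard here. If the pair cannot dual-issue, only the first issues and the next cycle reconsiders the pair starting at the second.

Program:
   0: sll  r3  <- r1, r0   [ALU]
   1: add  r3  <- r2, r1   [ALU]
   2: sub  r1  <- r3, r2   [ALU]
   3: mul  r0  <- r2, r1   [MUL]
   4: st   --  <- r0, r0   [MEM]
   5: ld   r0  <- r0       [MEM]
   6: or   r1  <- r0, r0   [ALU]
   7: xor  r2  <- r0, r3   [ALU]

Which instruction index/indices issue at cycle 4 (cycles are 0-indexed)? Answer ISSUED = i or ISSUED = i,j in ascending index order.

ISSUED = 4

#0 head=0: sll i0 WAW r3
#1 head=1: add i1 RAW r3
#2 head=2: sub i2 RAW r1
#3 head=3: mul i3 no-port MUL/MEM
#4 head=4: st i4 no-port MEM/MEM
#5 head=5: ld i5 RAW r0
#6 head=6: or;xor i6,i7 dual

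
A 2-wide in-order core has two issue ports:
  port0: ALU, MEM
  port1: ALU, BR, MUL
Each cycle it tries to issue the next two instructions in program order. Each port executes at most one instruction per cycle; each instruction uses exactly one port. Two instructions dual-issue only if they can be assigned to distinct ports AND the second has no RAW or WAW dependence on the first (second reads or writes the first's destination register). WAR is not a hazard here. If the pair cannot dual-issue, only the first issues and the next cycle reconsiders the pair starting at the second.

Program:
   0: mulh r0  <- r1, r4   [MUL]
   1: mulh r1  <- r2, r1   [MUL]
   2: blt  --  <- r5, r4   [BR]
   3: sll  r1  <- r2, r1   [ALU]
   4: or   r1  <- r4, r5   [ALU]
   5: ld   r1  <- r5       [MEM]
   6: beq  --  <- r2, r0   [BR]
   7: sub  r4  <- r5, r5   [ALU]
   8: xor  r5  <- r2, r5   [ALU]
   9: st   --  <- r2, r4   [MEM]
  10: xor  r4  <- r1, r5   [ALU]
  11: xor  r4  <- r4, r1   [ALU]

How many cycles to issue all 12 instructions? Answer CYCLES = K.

  cy0 -> i0 (mulh.MUL) no-port MUL/MUL
  cy1 -> i1 (mulh.MUL) no-port MUL/BR
  cy2 -> i2+i3 (blt.BR/sll.ALU) 2-wide
  cy3 -> i4 (or.ALU) WAW r1
  cy4 -> i5+i6 (ld.MEM/beq.BR) 2-wide
  cy5 -> i7+i8 (sub.ALU/xor.ALU) 2-wide
  cy6 -> i9+i10 (st.MEM/xor.ALU) 2-wide
  cy7 -> i11 (xor.ALU) tail

CYCLES = 8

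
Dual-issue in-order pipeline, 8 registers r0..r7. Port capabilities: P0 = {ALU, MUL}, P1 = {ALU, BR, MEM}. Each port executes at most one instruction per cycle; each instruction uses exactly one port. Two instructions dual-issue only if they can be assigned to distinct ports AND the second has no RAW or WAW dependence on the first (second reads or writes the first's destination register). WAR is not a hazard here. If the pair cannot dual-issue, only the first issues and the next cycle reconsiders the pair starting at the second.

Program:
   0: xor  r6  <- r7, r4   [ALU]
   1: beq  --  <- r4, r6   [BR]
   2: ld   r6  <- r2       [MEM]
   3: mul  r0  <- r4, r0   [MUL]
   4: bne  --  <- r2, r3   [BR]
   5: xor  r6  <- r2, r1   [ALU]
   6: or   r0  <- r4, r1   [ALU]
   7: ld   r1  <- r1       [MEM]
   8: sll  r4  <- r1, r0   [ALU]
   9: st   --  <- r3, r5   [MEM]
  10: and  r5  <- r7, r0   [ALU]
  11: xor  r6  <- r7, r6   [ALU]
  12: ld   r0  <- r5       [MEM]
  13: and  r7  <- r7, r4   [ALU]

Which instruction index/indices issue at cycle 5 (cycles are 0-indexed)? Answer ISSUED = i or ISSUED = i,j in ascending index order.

c0: i0 xor.ALU  RAW r6
c1: i1 beq.BR  no-port BR/MEM
c2: i2&i3 ld.MEM;mul.MUL  pair
c3: i4&i5 bne.BR;xor.ALU  pair
c4: i6&i7 or.ALU;ld.MEM  pair
c5: i8&i9 sll.ALU;st.MEM  pair
c6: i10&i11 and.ALU;xor.ALU  pair
c7: i12&i13 ld.MEM;and.ALU  pair

ISSUED = 8,9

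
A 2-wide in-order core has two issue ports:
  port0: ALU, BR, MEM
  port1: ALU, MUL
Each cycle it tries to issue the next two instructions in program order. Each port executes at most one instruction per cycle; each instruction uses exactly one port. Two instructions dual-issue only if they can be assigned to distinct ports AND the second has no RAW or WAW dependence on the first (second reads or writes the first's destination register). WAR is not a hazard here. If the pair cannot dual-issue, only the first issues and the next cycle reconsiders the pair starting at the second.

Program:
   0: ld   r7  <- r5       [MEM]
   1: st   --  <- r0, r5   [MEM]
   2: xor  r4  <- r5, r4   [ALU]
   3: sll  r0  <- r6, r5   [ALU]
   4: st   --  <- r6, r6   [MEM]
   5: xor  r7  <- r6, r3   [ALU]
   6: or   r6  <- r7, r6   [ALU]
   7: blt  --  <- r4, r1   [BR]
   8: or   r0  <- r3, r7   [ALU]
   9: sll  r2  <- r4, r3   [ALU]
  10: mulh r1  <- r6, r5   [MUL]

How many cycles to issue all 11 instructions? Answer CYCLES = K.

0. ld.MEM @i0  | no-port MEM/MEM
1. st.MEM;xor.ALU @i1&i2  | pair
2. sll.ALU;st.MEM @i3&i4  | pair
3. xor.ALU @i5  | RAW r7
4. or.ALU;blt.BR @i6&i7  | pair
5. or.ALU;sll.ALU @i8&i9  | pair
6. mulh.MUL @i10  | tail

CYCLES = 7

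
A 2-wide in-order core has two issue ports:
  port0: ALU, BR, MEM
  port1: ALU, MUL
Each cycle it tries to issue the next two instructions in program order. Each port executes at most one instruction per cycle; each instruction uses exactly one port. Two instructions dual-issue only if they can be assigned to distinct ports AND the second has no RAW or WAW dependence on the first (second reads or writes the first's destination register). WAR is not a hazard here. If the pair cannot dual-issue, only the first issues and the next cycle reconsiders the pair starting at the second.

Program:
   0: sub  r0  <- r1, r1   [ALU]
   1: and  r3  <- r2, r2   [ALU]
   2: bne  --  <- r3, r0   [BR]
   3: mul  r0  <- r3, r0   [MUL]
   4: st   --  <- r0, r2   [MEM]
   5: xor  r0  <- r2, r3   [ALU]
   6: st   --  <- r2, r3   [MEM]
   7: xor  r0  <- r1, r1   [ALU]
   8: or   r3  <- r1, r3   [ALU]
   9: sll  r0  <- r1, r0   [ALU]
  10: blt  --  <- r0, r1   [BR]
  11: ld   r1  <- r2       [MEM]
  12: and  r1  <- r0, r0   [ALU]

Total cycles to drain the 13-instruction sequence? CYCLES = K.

CYCLES = 8

[0] i0/i1  sub and  -- pair
[1] i2/i3  bne mul  -- pair
[2] i4/i5  st xor  -- pair
[3] i6/i7  st xor  -- pair
[4] i8/i9  or sll  -- pair
[5] i10  blt  -- no-port BR/MEM
[6] i11  ld  -- WAW r1
[7] i12  and  -- tail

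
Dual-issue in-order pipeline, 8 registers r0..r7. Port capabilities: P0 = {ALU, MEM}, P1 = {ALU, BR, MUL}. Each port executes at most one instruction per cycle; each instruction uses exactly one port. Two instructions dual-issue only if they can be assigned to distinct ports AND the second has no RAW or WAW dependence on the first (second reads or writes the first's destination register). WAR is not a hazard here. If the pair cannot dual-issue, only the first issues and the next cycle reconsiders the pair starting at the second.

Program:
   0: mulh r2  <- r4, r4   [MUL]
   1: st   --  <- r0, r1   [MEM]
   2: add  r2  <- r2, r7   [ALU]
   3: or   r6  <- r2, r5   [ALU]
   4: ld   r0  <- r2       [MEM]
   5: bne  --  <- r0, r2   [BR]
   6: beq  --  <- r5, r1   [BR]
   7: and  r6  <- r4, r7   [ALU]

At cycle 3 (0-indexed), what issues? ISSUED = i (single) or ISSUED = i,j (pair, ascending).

0. mulh.MUL st.MEM @i0&i1  | pair
1. add.ALU @i2  | RAW r2
2. or.ALU ld.MEM @i3&i4  | pair
3. bne.BR @i5  | no-port BR/BR
4. beq.BR and.ALU @i6&i7  | pair

ISSUED = 5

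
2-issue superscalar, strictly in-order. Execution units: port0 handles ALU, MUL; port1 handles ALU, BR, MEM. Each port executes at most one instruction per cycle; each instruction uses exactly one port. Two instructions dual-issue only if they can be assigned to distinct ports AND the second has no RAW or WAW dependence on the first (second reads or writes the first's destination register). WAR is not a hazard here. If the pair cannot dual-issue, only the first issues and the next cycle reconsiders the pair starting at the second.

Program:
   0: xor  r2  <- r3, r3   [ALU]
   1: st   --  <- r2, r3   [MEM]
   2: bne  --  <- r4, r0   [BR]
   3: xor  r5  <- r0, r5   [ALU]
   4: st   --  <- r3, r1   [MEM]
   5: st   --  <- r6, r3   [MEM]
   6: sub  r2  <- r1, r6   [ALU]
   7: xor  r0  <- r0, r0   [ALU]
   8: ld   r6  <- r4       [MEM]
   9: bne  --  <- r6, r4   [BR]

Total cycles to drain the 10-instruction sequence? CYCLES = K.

CYCLES = 7

  cy0 -> i0 (xor) RAW r2
  cy1 -> i1 (st) no-port MEM/BR
  cy2 -> i2&i3 (bne+xor) dual
  cy3 -> i4 (st) no-port MEM/MEM
  cy4 -> i5&i6 (st+sub) dual
  cy5 -> i7&i8 (xor+ld) dual
  cy6 -> i9 (bne) tail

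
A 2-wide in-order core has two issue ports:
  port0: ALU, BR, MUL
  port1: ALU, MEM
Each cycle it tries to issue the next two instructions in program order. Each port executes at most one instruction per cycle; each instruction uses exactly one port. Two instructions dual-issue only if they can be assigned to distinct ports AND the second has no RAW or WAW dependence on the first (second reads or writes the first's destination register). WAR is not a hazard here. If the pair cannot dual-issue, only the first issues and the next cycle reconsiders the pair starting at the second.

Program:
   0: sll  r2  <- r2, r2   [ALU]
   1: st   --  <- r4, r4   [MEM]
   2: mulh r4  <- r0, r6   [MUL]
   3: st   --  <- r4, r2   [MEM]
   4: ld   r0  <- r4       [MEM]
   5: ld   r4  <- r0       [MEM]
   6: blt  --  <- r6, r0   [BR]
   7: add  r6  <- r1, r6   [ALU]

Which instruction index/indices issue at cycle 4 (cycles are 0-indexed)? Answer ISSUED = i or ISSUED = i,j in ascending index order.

ISSUED = 5,6

#0 head=0: sll st i0,i1 pair
#1 head=2: mulh i2 RAW r4
#2 head=3: st i3 no-port MEM/MEM
#3 head=4: ld i4 no-port MEM/MEM
#4 head=5: ld blt i5,i6 pair
#5 head=7: add i7 tail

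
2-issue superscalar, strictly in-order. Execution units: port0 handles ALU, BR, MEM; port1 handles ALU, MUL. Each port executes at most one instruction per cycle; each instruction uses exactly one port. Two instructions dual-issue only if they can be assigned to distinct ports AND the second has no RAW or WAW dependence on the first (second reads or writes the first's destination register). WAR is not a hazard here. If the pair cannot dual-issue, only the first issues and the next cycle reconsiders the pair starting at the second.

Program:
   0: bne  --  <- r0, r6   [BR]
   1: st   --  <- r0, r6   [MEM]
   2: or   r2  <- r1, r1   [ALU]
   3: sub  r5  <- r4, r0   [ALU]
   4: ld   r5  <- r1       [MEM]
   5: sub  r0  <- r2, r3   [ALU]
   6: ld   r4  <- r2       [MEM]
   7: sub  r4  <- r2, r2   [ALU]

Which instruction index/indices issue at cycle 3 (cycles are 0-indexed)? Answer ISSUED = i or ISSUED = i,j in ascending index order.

c0: i0 bne.BR  no-port BR/MEM
c1: i1,i2 st.MEM or.ALU  pair
c2: i3 sub.ALU  WAW r5
c3: i4,i5 ld.MEM sub.ALU  pair
c4: i6 ld.MEM  WAW r4
c5: i7 sub.ALU  tail

ISSUED = 4,5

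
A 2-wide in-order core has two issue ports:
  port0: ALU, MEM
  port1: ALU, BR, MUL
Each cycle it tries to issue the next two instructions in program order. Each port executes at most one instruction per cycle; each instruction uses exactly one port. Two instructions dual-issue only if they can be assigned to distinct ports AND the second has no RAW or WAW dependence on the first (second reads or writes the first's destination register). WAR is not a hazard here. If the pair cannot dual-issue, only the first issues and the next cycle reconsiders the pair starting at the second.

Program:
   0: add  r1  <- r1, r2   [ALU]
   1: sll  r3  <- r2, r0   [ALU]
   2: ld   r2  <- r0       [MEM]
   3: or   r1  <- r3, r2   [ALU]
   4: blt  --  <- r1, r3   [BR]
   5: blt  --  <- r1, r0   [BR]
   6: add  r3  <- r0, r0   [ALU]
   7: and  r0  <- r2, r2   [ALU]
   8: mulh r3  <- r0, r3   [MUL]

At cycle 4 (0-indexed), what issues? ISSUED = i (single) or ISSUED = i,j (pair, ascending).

ISSUED = 5,6

  cy0 -> i0&i1 (add sll) pair
  cy1 -> i2 (ld) RAW r2
  cy2 -> i3 (or) RAW r1
  cy3 -> i4 (blt) no-port BR/BR
  cy4 -> i5&i6 (blt add) pair
  cy5 -> i7 (and) RAW r0
  cy6 -> i8 (mulh) tail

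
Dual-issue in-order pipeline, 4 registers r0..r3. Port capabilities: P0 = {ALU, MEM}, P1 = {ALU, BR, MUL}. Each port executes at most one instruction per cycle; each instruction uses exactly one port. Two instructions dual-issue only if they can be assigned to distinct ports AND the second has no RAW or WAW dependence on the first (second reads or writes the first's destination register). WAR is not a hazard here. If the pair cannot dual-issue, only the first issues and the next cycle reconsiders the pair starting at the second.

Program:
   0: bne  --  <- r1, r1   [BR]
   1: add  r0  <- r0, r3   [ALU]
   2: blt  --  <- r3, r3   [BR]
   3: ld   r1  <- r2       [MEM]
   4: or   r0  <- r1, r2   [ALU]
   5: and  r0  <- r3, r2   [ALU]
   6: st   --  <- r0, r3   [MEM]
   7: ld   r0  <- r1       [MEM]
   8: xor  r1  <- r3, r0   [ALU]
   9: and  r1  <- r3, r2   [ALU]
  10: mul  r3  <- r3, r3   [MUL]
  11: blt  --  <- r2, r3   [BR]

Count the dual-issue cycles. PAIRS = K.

c0: i0,i1 bne+add  2-wide
c1: i2,i3 blt+ld  2-wide
c2: i4 or  WAW r0
c3: i5 and  RAW r0
c4: i6 st  no-port MEM/MEM
c5: i7 ld  RAW r0
c6: i8 xor  WAW r1
c7: i9,i10 and+mul  2-wide
c8: i11 blt  tail

PAIRS = 3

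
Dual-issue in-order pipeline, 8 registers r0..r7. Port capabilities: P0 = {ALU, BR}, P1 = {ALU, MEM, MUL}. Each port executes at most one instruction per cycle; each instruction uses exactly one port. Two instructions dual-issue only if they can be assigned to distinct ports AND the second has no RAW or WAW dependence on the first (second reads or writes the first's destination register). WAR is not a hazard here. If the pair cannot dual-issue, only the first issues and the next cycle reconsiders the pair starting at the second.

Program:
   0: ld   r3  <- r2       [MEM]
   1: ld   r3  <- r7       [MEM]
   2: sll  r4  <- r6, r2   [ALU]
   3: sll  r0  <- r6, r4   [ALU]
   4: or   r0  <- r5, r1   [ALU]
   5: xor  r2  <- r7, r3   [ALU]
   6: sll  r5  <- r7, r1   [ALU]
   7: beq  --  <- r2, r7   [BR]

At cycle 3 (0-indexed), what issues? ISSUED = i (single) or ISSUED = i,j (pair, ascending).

ISSUED = 4,5

#0 head=0: ld.MEM i0 no-port MEM/MEM
#1 head=1: ld.MEM/sll.ALU i1/i2 dual
#2 head=3: sll.ALU i3 WAW r0
#3 head=4: or.ALU/xor.ALU i4/i5 dual
#4 head=6: sll.ALU/beq.BR i6/i7 dual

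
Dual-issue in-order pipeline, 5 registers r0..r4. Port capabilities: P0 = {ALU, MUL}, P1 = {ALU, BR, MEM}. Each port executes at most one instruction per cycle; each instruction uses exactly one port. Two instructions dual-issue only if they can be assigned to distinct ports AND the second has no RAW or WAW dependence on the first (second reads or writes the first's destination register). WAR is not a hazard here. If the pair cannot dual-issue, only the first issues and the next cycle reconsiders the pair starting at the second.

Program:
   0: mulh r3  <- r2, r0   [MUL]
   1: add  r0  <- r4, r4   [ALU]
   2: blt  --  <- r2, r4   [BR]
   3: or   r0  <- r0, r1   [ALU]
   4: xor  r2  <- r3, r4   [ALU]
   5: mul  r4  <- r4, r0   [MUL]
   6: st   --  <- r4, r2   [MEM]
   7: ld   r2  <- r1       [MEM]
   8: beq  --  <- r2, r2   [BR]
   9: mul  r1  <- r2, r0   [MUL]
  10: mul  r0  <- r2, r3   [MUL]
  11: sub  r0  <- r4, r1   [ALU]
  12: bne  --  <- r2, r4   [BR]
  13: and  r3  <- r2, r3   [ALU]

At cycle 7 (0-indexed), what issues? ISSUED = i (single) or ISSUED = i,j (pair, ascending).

c0: i0&i1 mulh.MUL add.ALU  2-wide
c1: i2&i3 blt.BR or.ALU  2-wide
c2: i4&i5 xor.ALU mul.MUL  2-wide
c3: i6 st.MEM  no-port MEM/MEM
c4: i7 ld.MEM  no-port MEM/BR
c5: i8&i9 beq.BR mul.MUL  2-wide
c6: i10 mul.MUL  WAW r0
c7: i11&i12 sub.ALU bne.BR  2-wide
c8: i13 and.ALU  tail

ISSUED = 11,12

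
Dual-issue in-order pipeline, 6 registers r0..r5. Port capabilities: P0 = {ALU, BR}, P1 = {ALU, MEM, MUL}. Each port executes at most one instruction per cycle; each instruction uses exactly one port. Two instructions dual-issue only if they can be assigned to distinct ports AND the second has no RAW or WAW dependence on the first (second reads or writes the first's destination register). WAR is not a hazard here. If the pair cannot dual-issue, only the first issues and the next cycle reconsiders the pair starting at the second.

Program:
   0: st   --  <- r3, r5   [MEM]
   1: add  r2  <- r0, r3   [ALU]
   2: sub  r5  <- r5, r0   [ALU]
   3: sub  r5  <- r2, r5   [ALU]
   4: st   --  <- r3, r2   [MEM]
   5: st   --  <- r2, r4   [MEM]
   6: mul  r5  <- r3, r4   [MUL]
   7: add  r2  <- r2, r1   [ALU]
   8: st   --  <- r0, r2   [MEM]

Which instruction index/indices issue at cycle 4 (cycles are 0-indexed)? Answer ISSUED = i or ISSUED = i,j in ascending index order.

ISSUED = 6,7

#0 head=0: st.MEM/add.ALU i0&i1 dual
#1 head=2: sub.ALU i2 RAW+WAW r5
#2 head=3: sub.ALU/st.MEM i3&i4 dual
#3 head=5: st.MEM i5 no-port MEM/MUL
#4 head=6: mul.MUL/add.ALU i6&i7 dual
#5 head=8: st.MEM i8 tail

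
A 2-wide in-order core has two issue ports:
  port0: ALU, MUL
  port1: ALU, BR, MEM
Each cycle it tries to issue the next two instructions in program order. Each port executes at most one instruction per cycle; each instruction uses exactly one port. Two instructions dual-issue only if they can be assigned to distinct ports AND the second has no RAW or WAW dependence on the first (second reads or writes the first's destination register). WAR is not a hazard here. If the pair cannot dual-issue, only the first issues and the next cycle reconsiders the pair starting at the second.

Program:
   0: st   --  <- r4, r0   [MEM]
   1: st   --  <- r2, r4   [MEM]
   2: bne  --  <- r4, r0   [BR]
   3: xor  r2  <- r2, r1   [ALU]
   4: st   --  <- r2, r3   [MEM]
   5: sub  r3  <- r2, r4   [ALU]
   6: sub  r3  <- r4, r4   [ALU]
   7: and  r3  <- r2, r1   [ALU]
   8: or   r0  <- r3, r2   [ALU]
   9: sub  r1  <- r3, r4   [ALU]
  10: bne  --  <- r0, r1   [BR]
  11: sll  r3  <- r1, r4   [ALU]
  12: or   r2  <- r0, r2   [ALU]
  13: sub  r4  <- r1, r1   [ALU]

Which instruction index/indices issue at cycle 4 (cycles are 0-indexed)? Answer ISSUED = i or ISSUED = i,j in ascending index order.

#0 head=0: st.MEM i0 no-port MEM/MEM
#1 head=1: st.MEM i1 no-port MEM/BR
#2 head=2: bne.BR xor.ALU i2+i3 2-wide
#3 head=4: st.MEM sub.ALU i4+i5 2-wide
#4 head=6: sub.ALU i6 WAW r3
#5 head=7: and.ALU i7 RAW r3
#6 head=8: or.ALU sub.ALU i8+i9 2-wide
#7 head=10: bne.BR sll.ALU i10+i11 2-wide
#8 head=12: or.ALU sub.ALU i12+i13 2-wide

ISSUED = 6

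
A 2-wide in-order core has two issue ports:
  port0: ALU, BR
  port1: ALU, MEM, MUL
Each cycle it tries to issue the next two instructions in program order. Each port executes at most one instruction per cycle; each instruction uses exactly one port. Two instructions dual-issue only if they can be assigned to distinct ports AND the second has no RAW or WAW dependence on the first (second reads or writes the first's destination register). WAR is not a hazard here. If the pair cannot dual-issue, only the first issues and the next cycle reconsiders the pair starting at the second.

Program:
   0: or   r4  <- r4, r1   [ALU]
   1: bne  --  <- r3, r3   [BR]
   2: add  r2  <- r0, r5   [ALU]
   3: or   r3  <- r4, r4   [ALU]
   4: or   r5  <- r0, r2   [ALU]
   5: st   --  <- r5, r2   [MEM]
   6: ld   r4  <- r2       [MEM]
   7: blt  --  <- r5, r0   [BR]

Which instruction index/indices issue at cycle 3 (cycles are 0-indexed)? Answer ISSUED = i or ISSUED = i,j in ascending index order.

  cy0 -> i0,i1 (or bne) pair
  cy1 -> i2,i3 (add or) pair
  cy2 -> i4 (or) RAW r5
  cy3 -> i5 (st) no-port MEM/MEM
  cy4 -> i6,i7 (ld blt) pair

ISSUED = 5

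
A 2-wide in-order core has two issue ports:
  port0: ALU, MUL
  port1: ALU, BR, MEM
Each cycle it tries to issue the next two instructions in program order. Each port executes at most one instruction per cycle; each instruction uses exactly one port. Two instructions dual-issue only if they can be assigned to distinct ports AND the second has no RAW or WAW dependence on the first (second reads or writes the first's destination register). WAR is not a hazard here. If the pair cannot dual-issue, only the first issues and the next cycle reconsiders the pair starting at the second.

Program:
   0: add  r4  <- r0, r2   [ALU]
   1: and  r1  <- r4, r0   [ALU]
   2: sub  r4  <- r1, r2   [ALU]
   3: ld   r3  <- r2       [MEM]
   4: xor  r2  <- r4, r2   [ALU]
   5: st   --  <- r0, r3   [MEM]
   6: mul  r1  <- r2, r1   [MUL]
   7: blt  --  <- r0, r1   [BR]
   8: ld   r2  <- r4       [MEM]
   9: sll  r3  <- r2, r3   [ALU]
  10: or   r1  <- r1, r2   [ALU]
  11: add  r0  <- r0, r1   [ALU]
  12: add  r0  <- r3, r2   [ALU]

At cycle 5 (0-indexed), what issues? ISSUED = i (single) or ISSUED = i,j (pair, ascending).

0. add.ALU @i0  | RAW r4
1. and.ALU @i1  | RAW r1
2. sub.ALU+ld.MEM @i2+i3  | pair
3. xor.ALU+st.MEM @i4+i5  | pair
4. mul.MUL @i6  | RAW r1
5. blt.BR @i7  | no-port BR/MEM
6. ld.MEM @i8  | RAW r2
7. sll.ALU+or.ALU @i9+i10  | pair
8. add.ALU @i11  | WAW r0
9. add.ALU @i12  | tail

ISSUED = 7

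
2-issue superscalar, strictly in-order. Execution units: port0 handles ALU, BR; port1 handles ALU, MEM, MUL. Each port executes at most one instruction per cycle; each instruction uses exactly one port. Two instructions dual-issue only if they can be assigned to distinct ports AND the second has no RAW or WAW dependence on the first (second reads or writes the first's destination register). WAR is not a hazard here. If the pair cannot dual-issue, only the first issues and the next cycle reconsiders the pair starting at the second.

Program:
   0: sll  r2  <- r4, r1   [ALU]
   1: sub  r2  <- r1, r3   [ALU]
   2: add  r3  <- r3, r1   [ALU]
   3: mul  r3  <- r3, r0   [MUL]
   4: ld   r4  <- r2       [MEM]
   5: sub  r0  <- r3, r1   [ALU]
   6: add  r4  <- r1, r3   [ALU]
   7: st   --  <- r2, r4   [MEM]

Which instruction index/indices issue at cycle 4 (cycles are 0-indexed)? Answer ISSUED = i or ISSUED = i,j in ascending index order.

ISSUED = 6

0. sll.ALU @i0  | WAW r2
1. sub.ALU/add.ALU @i1&i2  | pair
2. mul.MUL @i3  | no-port MUL/MEM
3. ld.MEM/sub.ALU @i4&i5  | pair
4. add.ALU @i6  | RAW r4
5. st.MEM @i7  | tail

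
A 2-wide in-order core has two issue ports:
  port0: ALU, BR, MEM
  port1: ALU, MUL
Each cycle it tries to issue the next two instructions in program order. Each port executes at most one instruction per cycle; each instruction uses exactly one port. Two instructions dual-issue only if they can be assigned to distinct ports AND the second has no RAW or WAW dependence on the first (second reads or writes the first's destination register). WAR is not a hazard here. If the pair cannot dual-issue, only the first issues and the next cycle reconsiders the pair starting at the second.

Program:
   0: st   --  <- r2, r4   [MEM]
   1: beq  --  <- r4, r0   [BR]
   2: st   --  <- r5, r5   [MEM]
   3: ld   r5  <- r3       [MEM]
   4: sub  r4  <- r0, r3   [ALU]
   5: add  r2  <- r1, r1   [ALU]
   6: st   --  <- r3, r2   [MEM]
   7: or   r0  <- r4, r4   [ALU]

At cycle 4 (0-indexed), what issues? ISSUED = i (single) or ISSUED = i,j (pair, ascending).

#0 head=0: st i0 no-port MEM/BR
#1 head=1: beq i1 no-port BR/MEM
#2 head=2: st i2 no-port MEM/MEM
#3 head=3: ld+sub i3&i4 2-wide
#4 head=5: add i5 RAW r2
#5 head=6: st+or i6&i7 2-wide

ISSUED = 5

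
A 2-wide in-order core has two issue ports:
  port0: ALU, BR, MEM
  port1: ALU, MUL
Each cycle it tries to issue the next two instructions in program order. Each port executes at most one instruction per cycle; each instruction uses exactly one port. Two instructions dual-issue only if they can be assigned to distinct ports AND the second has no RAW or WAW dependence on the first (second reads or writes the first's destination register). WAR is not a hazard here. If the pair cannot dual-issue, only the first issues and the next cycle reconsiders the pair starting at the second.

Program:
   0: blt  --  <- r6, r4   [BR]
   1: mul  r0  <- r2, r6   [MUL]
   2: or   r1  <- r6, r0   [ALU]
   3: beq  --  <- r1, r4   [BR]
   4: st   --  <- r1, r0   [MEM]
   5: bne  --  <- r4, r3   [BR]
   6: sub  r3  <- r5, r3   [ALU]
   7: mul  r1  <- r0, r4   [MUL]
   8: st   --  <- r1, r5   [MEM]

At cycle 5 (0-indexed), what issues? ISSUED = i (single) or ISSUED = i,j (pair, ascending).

#0 head=0: blt.BR;mul.MUL i0+i1 pair
#1 head=2: or.ALU i2 RAW r1
#2 head=3: beq.BR i3 no-port BR/MEM
#3 head=4: st.MEM i4 no-port MEM/BR
#4 head=5: bne.BR;sub.ALU i5+i6 pair
#5 head=7: mul.MUL i7 RAW r1
#6 head=8: st.MEM i8 tail

ISSUED = 7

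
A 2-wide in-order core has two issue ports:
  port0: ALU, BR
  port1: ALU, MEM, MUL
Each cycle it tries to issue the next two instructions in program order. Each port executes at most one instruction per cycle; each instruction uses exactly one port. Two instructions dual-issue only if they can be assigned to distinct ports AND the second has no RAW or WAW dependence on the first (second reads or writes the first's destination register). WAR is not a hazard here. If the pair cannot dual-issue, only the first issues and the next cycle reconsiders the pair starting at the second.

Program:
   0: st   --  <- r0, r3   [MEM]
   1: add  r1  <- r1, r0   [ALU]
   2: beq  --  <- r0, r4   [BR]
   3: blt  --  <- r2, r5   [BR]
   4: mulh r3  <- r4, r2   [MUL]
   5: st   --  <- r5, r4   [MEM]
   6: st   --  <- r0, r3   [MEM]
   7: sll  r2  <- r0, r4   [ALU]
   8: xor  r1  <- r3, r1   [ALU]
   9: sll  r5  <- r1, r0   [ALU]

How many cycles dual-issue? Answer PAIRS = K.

PAIRS = 3

[0] i0&i1  st.MEM add.ALU  -- dual
[1] i2  beq.BR  -- no-port BR/BR
[2] i3&i4  blt.BR mulh.MUL  -- dual
[3] i5  st.MEM  -- no-port MEM/MEM
[4] i6&i7  st.MEM sll.ALU  -- dual
[5] i8  xor.ALU  -- RAW r1
[6] i9  sll.ALU  -- tail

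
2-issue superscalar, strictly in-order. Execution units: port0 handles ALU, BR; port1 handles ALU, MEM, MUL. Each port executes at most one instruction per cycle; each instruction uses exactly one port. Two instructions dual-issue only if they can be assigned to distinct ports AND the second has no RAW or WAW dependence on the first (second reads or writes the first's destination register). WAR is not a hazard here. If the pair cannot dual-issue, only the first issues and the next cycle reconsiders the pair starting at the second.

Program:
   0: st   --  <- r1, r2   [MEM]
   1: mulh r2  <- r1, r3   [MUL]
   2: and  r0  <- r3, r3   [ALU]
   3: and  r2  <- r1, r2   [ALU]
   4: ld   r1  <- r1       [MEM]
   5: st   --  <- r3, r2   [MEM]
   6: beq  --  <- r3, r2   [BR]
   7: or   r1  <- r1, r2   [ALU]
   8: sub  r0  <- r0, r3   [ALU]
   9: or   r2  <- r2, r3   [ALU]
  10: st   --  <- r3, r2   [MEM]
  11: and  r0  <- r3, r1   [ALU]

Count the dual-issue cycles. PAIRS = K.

PAIRS = 5

[0] i0  st.MEM  -- no-port MEM/MUL
[1] i1,i2  mulh.MUL and.ALU  -- dual
[2] i3,i4  and.ALU ld.MEM  -- dual
[3] i5,i6  st.MEM beq.BR  -- dual
[4] i7,i8  or.ALU sub.ALU  -- dual
[5] i9  or.ALU  -- RAW r2
[6] i10,i11  st.MEM and.ALU  -- dual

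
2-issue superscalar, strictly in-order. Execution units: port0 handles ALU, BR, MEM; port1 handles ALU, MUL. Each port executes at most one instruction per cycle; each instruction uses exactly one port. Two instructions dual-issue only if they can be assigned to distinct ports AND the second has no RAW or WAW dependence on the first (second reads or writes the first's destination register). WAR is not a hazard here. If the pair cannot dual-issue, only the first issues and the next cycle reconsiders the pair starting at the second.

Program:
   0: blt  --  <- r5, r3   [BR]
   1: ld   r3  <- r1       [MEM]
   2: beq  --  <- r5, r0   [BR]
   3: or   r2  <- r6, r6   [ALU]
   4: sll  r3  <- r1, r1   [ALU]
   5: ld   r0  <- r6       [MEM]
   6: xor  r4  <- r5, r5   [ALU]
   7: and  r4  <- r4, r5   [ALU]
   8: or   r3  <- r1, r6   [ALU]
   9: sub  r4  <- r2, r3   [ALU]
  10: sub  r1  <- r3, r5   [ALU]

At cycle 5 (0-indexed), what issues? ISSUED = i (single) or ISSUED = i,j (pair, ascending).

t=0 i0:blt ; no-port BR/MEM
t=1 i1:ld ; no-port MEM/BR
t=2 i2&i3:beq/or ; dual
t=3 i4&i5:sll/ld ; dual
t=4 i6:xor ; RAW+WAW r4
t=5 i7&i8:and/or ; dual
t=6 i9&i10:sub/sub ; dual

ISSUED = 7,8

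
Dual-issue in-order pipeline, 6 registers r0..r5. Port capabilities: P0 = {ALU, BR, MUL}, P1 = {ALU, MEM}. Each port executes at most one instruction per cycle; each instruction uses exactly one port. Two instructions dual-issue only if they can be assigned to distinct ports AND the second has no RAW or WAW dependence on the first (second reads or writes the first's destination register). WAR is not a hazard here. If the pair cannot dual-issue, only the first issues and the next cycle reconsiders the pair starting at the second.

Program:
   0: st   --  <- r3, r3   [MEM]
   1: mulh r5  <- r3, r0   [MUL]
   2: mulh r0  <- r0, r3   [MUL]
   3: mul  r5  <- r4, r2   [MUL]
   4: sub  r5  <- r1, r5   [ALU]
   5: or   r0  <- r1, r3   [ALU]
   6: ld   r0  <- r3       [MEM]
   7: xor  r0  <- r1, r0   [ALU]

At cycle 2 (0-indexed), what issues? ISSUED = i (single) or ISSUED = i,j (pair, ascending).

0. st.MEM mulh.MUL @i0/i1  | pair
1. mulh.MUL @i2  | no-port MUL/MUL
2. mul.MUL @i3  | RAW+WAW r5
3. sub.ALU or.ALU @i4/i5  | pair
4. ld.MEM @i6  | RAW+WAW r0
5. xor.ALU @i7  | tail

ISSUED = 3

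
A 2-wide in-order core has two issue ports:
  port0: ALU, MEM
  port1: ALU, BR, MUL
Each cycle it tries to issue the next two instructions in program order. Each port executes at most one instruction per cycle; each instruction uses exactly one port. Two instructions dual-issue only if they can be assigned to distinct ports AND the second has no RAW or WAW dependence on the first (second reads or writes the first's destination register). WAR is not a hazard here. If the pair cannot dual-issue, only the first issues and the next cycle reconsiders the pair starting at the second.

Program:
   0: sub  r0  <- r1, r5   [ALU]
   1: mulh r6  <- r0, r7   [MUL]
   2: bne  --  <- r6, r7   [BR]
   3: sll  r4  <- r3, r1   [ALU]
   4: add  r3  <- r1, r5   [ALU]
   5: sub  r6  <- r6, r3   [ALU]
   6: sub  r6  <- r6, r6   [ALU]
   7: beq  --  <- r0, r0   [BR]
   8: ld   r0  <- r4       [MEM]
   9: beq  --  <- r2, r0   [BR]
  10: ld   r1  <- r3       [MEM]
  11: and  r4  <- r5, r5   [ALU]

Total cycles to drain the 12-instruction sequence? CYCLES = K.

0. sub.ALU @i0  | RAW r0
1. mulh.MUL @i1  | no-port MUL/BR
2. bne.BR;sll.ALU @i2/i3  | pair
3. add.ALU @i4  | RAW r3
4. sub.ALU @i5  | RAW+WAW r6
5. sub.ALU;beq.BR @i6/i7  | pair
6. ld.MEM @i8  | RAW r0
7. beq.BR;ld.MEM @i9/i10  | pair
8. and.ALU @i11  | tail

CYCLES = 9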